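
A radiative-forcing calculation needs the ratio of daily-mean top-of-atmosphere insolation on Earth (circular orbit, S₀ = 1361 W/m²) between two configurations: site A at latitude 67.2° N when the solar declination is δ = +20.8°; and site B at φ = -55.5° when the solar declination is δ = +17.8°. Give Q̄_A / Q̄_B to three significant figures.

Q̄_A / Q̄_B ≈ 5.10

— Configuration A (φ=+67.2°):
cos H₀ = −tan(+67.2°) tan(+20.800°) = -0.9037, H₀ = 2.6990 rad.
Bracket: H₀ sin φ sin δ + cos φ cos δ sin H₀ = 2.6990×0.92186×0.35511 + 0.38752×0.93483×0.42825 = 0.883549 + 0.155140 = 1.038689.
Q̄ = (S₀/π) × [bracket] = (1361/π) × 1.038689 = 449.98 W/m².
— Configuration B (φ=-55.5°):
cos H₀ = −tan(-55.5°) tan(+17.800°) = 0.4672, H₀ = 1.0847 rad.
Bracket: H₀ sin φ sin δ + cos φ cos δ sin H₀ = 1.0847×-0.82413×0.30570 + 0.56641×0.95213×0.88418 = -0.273276 + 0.476835 = 0.203559.
Q̄ = (S₀/π) × [bracket] = (1361/π) × 0.203559 = 88.186 W/m².
Ratio Q̄_A / Q̄_B = 449.98 / 88.186 = 5.103.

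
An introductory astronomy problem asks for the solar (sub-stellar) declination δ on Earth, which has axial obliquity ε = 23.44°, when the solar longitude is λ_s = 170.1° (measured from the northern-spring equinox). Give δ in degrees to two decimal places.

δ = +3.92°

sin δ = sin ε · sin λ_s = sin 23.44° × sin 170.1° = 0.068391.
δ = arcsin(0.068391) = +3.92°.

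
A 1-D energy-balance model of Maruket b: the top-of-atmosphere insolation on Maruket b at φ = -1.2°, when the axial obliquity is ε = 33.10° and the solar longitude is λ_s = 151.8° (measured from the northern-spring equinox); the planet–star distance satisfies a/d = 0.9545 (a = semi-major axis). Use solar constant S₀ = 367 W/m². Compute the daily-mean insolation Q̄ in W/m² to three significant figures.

Solar declination: sin δ = sin ε · sin λ_s = sin 33.10° × sin 151.8° = 0.25806, so δ = +14.955°.
cos H₀ = −tan(-1.2°) tan(+14.955°) = 0.0056, H₀ = 1.5652 rad.
Bracket: H₀ sin φ sin δ + cos φ cos δ sin H₀ = 1.5652×-0.02094×0.25806 + 0.99978×0.96613×0.99998 = -0.008458 + 0.965898 = 0.957440.
Inverse-square distance factor (a/d)² = 0.9545² = 0.911070.
Q̄ = (S₀/π) × 0.911070 × [bracket] = (367/π) × 0.911070 × 0.957440 = 101.9 W/m².

Q̄ ≈ 102 W/m²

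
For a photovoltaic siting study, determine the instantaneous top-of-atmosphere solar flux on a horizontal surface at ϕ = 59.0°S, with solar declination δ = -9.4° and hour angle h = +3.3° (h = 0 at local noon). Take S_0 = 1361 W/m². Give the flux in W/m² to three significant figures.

881 W/m²

cos θ_z = sin ϕ sin δ + cos ϕ cos δ cos h = 0.139998 + 0.507280 = 0.647278.
Flux = S_0 · cos θ_z = 1361 × 0.647278 = 880.9 W/m².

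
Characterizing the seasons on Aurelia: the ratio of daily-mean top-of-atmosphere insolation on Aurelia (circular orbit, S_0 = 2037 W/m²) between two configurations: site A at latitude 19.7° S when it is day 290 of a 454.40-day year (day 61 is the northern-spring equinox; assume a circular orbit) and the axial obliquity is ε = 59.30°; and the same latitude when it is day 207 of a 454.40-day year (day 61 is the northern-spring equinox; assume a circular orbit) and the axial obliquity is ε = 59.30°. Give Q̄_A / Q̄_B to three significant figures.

Q̄_A / Q̄_B ≈ 3.92

— Configuration A (ϕ=-19.7°):
Solar longitude: L_s = 360° × (290 − 61)/454.40 = 181.426°.
sin δ = sin 59.30° × sin 181.426° = -0.02140, so δ = -1.226°.
cos h₀ = −tan(-19.7°) tan(-1.226°) = -0.0077, h₀ = 1.5785 rad.
Bracket: h₀ sin ϕ sin δ + cos ϕ cos δ sin h₀ = 1.5785×-0.33710×-0.02140 + 0.94147×0.99977×0.99997 = 0.011387 + 0.941225 = 0.952612.
Q̄ = (S_0/π) × [bracket] = (2037/π) × 0.952612 = 617.67 W/m².
— Configuration B (ϕ=-19.7°):
Solar longitude: L_s = 360° × (207 − 61)/454.40 = 115.669°.
sin δ = sin 59.30° × sin 115.669° = 0.77499, so δ = +50.805°.
cos h₀ = −tan(-19.7°) tan(+50.805°) = 0.4391, h₀ = 1.1162 rad.
Bracket: h₀ sin ϕ sin δ + cos ϕ cos δ sin h₀ = 1.1162×-0.33710×0.77499 + 0.94147×0.63197×0.89844 = -0.291606 + 0.534555 = 0.242949.
Q̄ = (S_0/π) × [bracket] = (2037/π) × 0.242949 = 157.53 W/m².
Ratio Q̄_A / Q̄_B = 617.67 / 157.53 = 3.921.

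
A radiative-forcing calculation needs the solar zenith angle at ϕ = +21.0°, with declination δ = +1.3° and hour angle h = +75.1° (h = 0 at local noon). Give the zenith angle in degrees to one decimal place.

cos θ_z = sin ϕ sin δ + cos ϕ cos δ cos h = 0.008130 + 0.239992 = 0.248122.
θ_z = arccos(0.248122) = 75.6°.

θ_z = 75.6°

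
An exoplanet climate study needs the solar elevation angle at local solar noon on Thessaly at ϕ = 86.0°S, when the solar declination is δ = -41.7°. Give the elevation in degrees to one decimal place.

45.7°

At local noon the hour angle is zero, so the zenith angle equals |ϕ − δ| = |-86.0° − (-41.700°)| = 44.300°.
Elevation = 90° − 44.300° = 45.7°.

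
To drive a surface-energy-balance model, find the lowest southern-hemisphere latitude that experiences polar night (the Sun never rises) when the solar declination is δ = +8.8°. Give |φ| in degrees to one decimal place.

|φ| = 81.2°

Polar night requires cos H₀ = −tan φ tan δ ≥ 1, i.e. tan φ tan δ ≤ −1.
The boundary is |tan φ| · |tan δ| = 1, so |φ| = 90° − |δ| = 90° − 8.8° = 81.2° in the southern hemisphere.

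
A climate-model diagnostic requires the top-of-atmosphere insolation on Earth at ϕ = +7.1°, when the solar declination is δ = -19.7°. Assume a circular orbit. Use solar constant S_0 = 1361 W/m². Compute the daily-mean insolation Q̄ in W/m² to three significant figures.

Q̄ ≈ 377 W/m²

cos h₀ = −tan(+7.1°) tan(-19.700°) = 0.0446, h₀ = 1.5262 rad.
Bracket: h₀ sin ϕ sin δ + cos ϕ cos δ sin h₀ = 1.5262×0.12360×-0.33710 + 0.99233×0.94147×0.99901 = -0.063590 + 0.933324 = 0.869734.
Q̄ = (S_0/π) × [bracket] = (1361/π) × 0.869734 = 376.8 W/m².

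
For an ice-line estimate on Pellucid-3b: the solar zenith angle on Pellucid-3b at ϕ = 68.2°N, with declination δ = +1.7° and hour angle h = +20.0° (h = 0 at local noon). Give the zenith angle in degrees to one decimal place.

cos θ_z = sin ϕ sin δ + cos ϕ cos δ cos h = 0.027545 + 0.348818 = 0.376363.
θ_z = arccos(0.376363) = 67.9°.

θ_z = 67.9°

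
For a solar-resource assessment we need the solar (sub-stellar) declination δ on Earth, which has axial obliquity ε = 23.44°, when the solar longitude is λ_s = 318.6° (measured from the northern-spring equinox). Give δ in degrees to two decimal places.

δ = -15.25°

sin δ = sin ε · sin λ_s = sin 23.44° × sin 318.6° = -0.263062.
δ = arcsin(-0.263062) = -15.25°.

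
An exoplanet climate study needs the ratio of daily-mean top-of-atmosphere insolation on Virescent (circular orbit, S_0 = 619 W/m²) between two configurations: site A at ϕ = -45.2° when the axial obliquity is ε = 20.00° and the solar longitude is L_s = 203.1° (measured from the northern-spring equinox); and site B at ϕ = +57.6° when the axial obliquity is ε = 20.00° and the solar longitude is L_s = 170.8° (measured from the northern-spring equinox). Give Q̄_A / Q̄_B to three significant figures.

— Configuration A (ϕ=-45.2°):
Solar declination: sin δ = sin ε · sin L_s = sin 20.00° × sin 203.1° = -0.13419, so δ = -7.712°.
cos h₀ = −tan(-45.2°) tan(-7.712°) = -0.1364, h₀ = 1.7076 rad.
Bracket: h₀ sin ϕ sin δ + cos ϕ cos δ sin h₀ = 1.7076×-0.70957×-0.13419 + 0.70463×0.99096×0.99066 = 0.162593 + 0.691738 = 0.854331.
Q̄ = (S_0/π) × [bracket] = (619/π) × 0.854331 = 168.33 W/m².
— Configuration B (ϕ=+57.6°):
Solar declination: sin δ = sin ε · sin L_s = sin 20.00° × sin 170.8° = 0.05468, so δ = +3.135°.
cos h₀ = −tan(+57.6°) tan(+3.135°) = -0.0863, h₀ = 1.6572 rad.
Bracket: h₀ sin ϕ sin δ + cos ϕ cos δ sin h₀ = 1.6572×0.84433×0.05468 + 0.53583×0.99850×0.99627 = 0.076510 + 0.533031 = 0.609541.
Q̄ = (S_0/π) × [bracket] = (619/π) × 0.609541 = 120.10 W/m².
Ratio Q̄_A / Q̄_B = 168.33 / 120.10 = 1.402.

Q̄_A / Q̄_B ≈ 1.40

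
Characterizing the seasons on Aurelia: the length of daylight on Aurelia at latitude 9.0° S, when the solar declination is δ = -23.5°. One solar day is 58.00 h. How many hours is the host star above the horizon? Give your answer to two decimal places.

30.27 h

cos h₀ = −tan ϕ · tan δ = −tan(-9.0°) × tan(-23.500°) = -0.0689, so h₀ = 1.6397 rad = 93.95°.
Daylight = 2h₀/(2π) × 58.00 h = (1.6397/π) × 58.00 = 30.27 h.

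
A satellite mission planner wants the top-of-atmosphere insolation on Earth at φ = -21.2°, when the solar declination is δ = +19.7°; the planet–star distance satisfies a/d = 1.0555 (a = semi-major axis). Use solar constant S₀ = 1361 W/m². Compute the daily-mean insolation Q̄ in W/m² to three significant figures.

Q̄ ≈ 335 W/m²

cos H₀ = −tan(-21.2°) tan(+19.700°) = 0.1389, H₀ = 1.4315 rad.
Bracket: H₀ sin φ sin δ + cos φ cos δ sin H₀ = 1.4315×-0.36162×0.33710 + 0.93232×0.94147×0.99031 = -0.174503 + 0.869246 = 0.694743.
Inverse-square distance factor (a/d)² = 1.0555² = 1.114080.
Q̄ = (S₀/π) × 1.114080 × [bracket] = (1361/π) × 1.114080 × 0.694743 = 335.3 W/m².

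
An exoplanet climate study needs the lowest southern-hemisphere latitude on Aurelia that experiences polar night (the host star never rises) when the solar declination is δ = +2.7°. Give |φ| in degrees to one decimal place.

Polar night requires cos H₀ = −tan φ tan δ ≥ 1, i.e. tan φ tan δ ≤ −1.
The boundary is |tan φ| · |tan δ| = 1, so |φ| = 90° − |δ| = 90° − 2.7° = 87.3° in the southern hemisphere.

|φ| = 87.3°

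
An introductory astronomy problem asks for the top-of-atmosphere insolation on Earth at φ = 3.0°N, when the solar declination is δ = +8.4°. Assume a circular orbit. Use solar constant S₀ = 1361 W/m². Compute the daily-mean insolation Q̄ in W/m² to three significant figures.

Q̄ ≈ 433 W/m²

cos H₀ = −tan(+3.0°) tan(+8.400°) = -0.0077, H₀ = 1.5785 rad.
Bracket: H₀ sin φ sin δ + cos φ cos δ sin H₀ = 1.5785×0.05234×0.14608 + 0.99863×0.98927×0.99997 = 0.012069 + 0.987885 = 0.999954.
Q̄ = (S₀/π) × [bracket] = (1361/π) × 0.999954 = 433.2 W/m².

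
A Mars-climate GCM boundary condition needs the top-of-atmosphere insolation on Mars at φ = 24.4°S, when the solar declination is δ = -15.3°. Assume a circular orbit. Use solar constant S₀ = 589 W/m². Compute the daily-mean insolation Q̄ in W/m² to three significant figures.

cos H₀ = −tan(-24.4°) tan(-15.300°) = -0.1241, H₀ = 1.6952 rad.
Bracket: H₀ sin φ sin δ + cos φ cos δ sin H₀ = 1.6952×-0.41310×-0.26387 + 0.91068×0.96456×0.99227 = 0.184785 + 0.871615 = 1.056400.
Q̄ = (S₀/π) × [bracket] = (589/π) × 1.056400 = 198.1 W/m².

Q̄ ≈ 198 W/m²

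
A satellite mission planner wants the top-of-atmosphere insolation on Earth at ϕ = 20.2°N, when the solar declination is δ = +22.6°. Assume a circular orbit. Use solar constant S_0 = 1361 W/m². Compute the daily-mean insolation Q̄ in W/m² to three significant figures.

Q̄ ≈ 470 W/m²

cos h₀ = −tan(+20.2°) tan(+22.600°) = -0.1532, h₀ = 1.7246 rad.
Bracket: h₀ sin ϕ sin δ + cos ϕ cos δ sin h₀ = 1.7246×0.34530×0.38430 + 0.93849×0.92321×0.98820 = 0.228852 + 0.856200 = 1.085052.
Q̄ = (S_0/π) × [bracket] = (1361/π) × 1.085052 = 470.1 W/m².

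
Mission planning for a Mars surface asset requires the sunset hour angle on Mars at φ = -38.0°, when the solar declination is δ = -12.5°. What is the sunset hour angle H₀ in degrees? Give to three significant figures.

H₀ = 100°

cos H₀ = −tan φ · tan δ = −tan(-38.0°) × tan(-12.500°) = -0.1732, so H₀ = 1.7449 rad = 99.97°.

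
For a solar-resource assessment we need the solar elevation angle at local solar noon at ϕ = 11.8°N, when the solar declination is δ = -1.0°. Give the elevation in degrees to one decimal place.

77.2°

At local noon the hour angle is zero, so the zenith angle equals |ϕ − δ| = |+11.8° − (-1.000°)| = 12.800°.
Elevation = 90° − 12.800° = 77.2°.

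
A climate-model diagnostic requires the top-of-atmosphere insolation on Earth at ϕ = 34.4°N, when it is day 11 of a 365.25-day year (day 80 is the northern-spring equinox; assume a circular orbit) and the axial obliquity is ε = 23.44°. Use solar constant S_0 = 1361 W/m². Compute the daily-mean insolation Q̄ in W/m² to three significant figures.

Solar longitude: L_s = 360° × (11 − 80)/365.25 = -68.008°, i.e. -68.008° + 360° = 291.992°.
sin δ = sin 23.44° × sin 291.992° = -0.36884, so δ = -21.644°.
cos h₀ = −tan(+34.4°) tan(-21.644°) = 0.2717, h₀ = 1.2956 rad.
Bracket: h₀ sin ϕ sin δ + cos ϕ cos δ sin h₀ = 1.2956×0.56497×-0.36884 + 0.82511×0.92949×0.96238 = -0.269982 + 0.738080 = 0.468098.
Q̄ = (S_0/π) × [bracket] = (1361/π) × 0.468098 = 202.8 W/m².

Q̄ ≈ 203 W/m²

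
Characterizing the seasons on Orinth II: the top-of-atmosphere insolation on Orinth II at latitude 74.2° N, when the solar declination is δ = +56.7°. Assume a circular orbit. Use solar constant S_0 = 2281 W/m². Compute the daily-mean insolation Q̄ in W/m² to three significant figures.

cos h₀ = −tan(+74.2°) tan(+56.700°) = -5.3799 ≤ −1 ⇒ polar day, h₀ = π.
Bracket: h₀ sin ϕ sin δ + cos ϕ cos δ sin h₀ = 3.1416×0.96222×0.83581 + 0.27228×0.54902×0.00000 = 2.526579 + 0.000000 = 2.526579.
Q̄ = (S_0/π) × [bracket] = (2281/π) × 2.526579 = 1834 W/m².

Q̄ ≈ 1.83e+03 W/m²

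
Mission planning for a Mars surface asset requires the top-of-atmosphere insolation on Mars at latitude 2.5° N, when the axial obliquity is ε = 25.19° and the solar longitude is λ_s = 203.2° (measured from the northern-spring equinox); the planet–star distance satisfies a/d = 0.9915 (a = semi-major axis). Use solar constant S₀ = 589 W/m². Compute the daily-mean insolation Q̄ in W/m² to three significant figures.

Solar declination: sin δ = sin ε · sin λ_s = sin 25.19° × sin 203.2° = -0.16767, so δ = -9.652°.
cos H₀ = −tan(+2.5°) tan(-9.652°) = 0.0074, H₀ = 1.5634 rad.
Bracket: H₀ sin φ sin δ + cos φ cos δ sin H₀ = 1.5634×0.04362×-0.16767 + 0.99905×0.98584×0.99997 = -0.011434 + 0.984874 = 0.973440.
Inverse-square distance factor (a/d)² = 0.9915² = 0.983072.
Q̄ = (S₀/π) × 0.983072 × [bracket] = (589/π) × 0.983072 × 0.973440 = 179.4 W/m².

Q̄ ≈ 179 W/m²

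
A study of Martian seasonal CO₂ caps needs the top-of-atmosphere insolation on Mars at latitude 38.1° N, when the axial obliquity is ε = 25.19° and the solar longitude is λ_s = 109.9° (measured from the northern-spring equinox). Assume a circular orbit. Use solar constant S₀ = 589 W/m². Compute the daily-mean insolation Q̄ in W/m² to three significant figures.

Q̄ ≈ 216 W/m²

Solar declination: sin δ = sin ε · sin λ_s = sin 25.19° × sin 109.9° = 0.40021, so δ = +23.591°.
cos H₀ = −tan(+38.1°) tan(+23.591°) = -0.3424, H₀ = 1.9203 rad.
Bracket: H₀ sin φ sin δ + cos φ cos δ sin H₀ = 1.9203×0.61704×0.40021 + 0.78694×0.91642×0.93955 = 0.474210 + 0.677573 = 1.151783.
Q̄ = (S₀/π) × [bracket] = (589/π) × 1.151783 = 215.9 W/m².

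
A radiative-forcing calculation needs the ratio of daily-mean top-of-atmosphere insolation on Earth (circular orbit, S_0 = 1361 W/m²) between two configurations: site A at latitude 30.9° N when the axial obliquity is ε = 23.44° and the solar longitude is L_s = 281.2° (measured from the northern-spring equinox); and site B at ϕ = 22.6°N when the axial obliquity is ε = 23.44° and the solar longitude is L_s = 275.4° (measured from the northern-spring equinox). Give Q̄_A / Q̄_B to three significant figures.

Q̄_A / Q̄_B ≈ 0.805

— Configuration A (ϕ=+30.9°):
Solar declination: sin δ = sin ε · sin L_s = sin 23.44° × sin 281.2° = -0.39021, so δ = -22.968°.
cos h₀ = −tan(+30.9°) tan(-22.968°) = 0.2536, h₀ = 1.3143 rad.
Bracket: h₀ sin ϕ sin δ + cos ϕ cos δ sin h₀ = 1.3143×0.51354×-0.39021 + 0.85806×0.92072×0.96730 = -0.263371 + 0.764199 = 0.500828.
Q̄ = (S_0/π) × [bracket] = (1361/π) × 0.500828 = 216.97 W/m².
— Configuration B (ϕ=+22.6°):
Solar declination: sin δ = sin ε · sin L_s = sin 23.44° × sin 275.4° = -0.39602, so δ = -23.330°.
cos h₀ = −tan(+22.6°) tan(-23.330°) = 0.1795, h₀ = 1.3903 rad.
Bracket: h₀ sin ϕ sin δ + cos ϕ cos δ sin h₀ = 1.3903×0.38430×-0.39602 + 0.92321×0.91824×0.98375 = -0.211590 + 0.833953 = 0.622363.
Q̄ = (S_0/π) × [bracket] = (1361/π) × 0.622363 = 269.62 W/m².
Ratio Q̄_A / Q̄_B = 216.97 / 269.62 = 0.8047.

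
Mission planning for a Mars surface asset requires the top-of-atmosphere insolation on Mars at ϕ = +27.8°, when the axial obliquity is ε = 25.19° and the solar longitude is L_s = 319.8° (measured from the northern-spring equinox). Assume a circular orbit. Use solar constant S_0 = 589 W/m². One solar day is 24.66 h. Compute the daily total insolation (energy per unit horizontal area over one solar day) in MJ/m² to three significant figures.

Solar declination: sin δ = sin ε · sin L_s = sin 25.19° × sin 319.8° = -0.27472, so δ = -15.945°.
cos h₀ = −tan(+27.8°) tan(-15.945°) = 0.1506, h₀ = 1.4196 rad.
Bracket: h₀ sin ϕ sin δ + cos ϕ cos δ sin h₀ = 1.4196×0.46639×-0.27472 + 0.88458×0.96152×0.98859 = -0.181889 + 0.840837 = 0.658948.
Q̄ = (S_0/π) × [bracket] = (589/π) × 0.658948 = 123.54 W/m².
Daily total = Q̄ × 24.66 h × 3600 s/h = 123.54 × 24.66 × 3600 / 10⁶ = 10.97 MJ/m².

11.0 MJ/m²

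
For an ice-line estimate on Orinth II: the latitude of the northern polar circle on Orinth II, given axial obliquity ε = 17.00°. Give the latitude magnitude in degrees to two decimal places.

73.00°

The polar circle is the lowest latitude that experiences at least one full rotation of continuous daylight at the northern-summer solstice; it lies at |ϕ| = 90° − ε = 90° − 17.00° = 73.00°.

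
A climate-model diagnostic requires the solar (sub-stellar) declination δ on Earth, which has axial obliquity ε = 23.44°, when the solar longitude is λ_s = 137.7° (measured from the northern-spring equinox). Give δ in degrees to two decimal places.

sin δ = sin ε · sin λ_s = sin 23.44° × sin 137.7° = 0.267717.
δ = arcsin(0.267717) = +15.53°.

δ = +15.53°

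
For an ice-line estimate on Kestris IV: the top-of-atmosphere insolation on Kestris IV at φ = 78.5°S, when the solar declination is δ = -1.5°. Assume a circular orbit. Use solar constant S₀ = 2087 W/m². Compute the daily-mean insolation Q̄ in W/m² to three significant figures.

cos H₀ = −tan(-78.5°) tan(-1.500°) = -0.1287, H₀ = 1.6999 rad.
Bracket: H₀ sin φ sin δ + cos φ cos δ sin H₀ = 1.6999×-0.97992×-0.02618 + 0.19937×0.99966×0.99168 = 0.043610 + 0.197644 = 0.241254.
Q̄ = (S₀/π) × [bracket] = (2087/π) × 0.241254 = 160.3 W/m².

Q̄ ≈ 160 W/m²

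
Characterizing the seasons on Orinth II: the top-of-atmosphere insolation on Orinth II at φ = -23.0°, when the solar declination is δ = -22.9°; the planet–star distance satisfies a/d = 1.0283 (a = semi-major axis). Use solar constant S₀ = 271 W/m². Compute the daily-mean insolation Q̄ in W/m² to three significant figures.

cos H₀ = −tan(-23.0°) tan(-22.900°) = -0.1793, H₀ = 1.7511 rad.
Bracket: H₀ sin φ sin δ + cos φ cos δ sin H₀ = 1.7511×-0.39073×-0.38912 + 0.92050×0.92119×0.98379 = 0.266239 + 0.834210 = 1.100449.
Inverse-square distance factor (a/d)² = 1.0283² = 1.057401.
Q̄ = (S₀/π) × 1.057401 × [bracket] = (271/π) × 1.057401 × 1.100449 = 100.4 W/m².

Q̄ ≈ 100 W/m²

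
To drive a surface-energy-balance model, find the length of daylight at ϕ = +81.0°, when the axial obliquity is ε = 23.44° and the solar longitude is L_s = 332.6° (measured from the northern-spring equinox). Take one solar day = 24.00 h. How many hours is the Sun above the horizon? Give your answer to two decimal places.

0.00 h

Solar declination: sin δ = sin ε · sin L_s = sin 23.44° × sin 332.6° = -0.18306, so δ = -10.548°.
cos h₀ = −tan ϕ · tan δ = 1.1757 ≥ 1, so the Sun never rises (polar night) and h₀ = 0.
Daylight = 2h₀/(2π) × 24.00 h = (0.0000/π) × 24.00 = 0.00 h.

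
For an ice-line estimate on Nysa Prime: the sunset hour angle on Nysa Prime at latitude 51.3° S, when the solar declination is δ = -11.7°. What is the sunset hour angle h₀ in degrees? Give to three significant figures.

h₀ = 105°

cos h₀ = −tan ϕ · tan δ = −tan(-51.3°) × tan(-11.700°) = -0.2585, so h₀ = 1.8323 rad = 104.98°.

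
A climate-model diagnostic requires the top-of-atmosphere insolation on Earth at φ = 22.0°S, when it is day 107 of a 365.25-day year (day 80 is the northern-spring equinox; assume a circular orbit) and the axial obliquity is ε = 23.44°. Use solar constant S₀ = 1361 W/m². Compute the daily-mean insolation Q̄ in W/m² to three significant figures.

Solar longitude: λ_s = 360° × (107 − 80)/365.25 = 26.612°.
sin δ = sin 23.44° × sin 26.612° = 0.17819, so δ = +10.264°.
cos H₀ = −tan(-22.0°) tan(+10.264°) = 0.0732, H₀ = 1.4976 rad.
Bracket: H₀ sin φ sin δ + cos φ cos δ sin H₀ = 1.4976×-0.37461×0.17819 + 0.92718×0.98400×0.99732 = -0.099967 + 0.909900 = 0.809933.
Q̄ = (S₀/π) × [bracket] = (1361/π) × 0.809933 = 350.9 W/m².

Q̄ ≈ 351 W/m²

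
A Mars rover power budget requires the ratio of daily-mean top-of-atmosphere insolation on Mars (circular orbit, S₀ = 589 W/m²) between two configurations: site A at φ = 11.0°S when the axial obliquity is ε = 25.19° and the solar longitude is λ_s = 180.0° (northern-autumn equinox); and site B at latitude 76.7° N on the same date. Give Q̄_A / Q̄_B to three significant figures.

— Configuration A (φ=-11.0°):
Solar declination: sin δ = sin ε · sin λ_s = sin 25.19° × sin 180.0° = 0.00000, so δ = +0.000°.
cos H₀ = −tan(-11.0°) tan(+0.000°) = 0.0000, H₀ = 1.5708 rad.
Bracket: H₀ sin φ sin δ + cos φ cos δ sin H₀ = 1.5708×-0.19081×0.00000 + 0.98163×1.00000×1.00000 = -0.000000 + 0.981630 = 0.981630.
Q̄ = (S₀/π) × [bracket] = (589/π) × 0.981630 = 184.04 W/m².
— Configuration B (φ=+76.7°):
cos H₀ = −tan(+76.7°) tan(+0.000°) = -0.0000, H₀ = 1.5708 rad.
Bracket: H₀ sin φ sin δ + cos φ cos δ sin H₀ = 1.5708×0.97318×0.00000 + 0.23005×1.00000×1.00000 = 0.000000 + 0.230050 = 0.230050.
Q̄ = (S₀/π) × [bracket] = (589/π) × 0.230050 = 43.131 W/m².
Ratio Q̄_A / Q̄_B = 184.04 / 43.131 = 4.267.

Q̄_A / Q̄_B ≈ 4.27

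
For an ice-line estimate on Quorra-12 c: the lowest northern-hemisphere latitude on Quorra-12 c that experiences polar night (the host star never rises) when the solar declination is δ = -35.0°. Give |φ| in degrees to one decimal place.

Polar night requires cos H₀ = −tan φ tan δ ≥ 1, i.e. tan φ tan δ ≤ −1.
The boundary is |tan φ| · |tan δ| = 1, so |φ| = 90° − |δ| = 90° − 35.0° = 55.0° in the northern hemisphere.

|φ| = 55.0°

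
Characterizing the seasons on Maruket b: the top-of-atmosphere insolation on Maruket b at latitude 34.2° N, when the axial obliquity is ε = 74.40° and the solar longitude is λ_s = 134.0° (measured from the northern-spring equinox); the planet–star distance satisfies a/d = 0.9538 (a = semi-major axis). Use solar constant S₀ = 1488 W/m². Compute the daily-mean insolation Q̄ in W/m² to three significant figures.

Q̄ ≈ 578 W/m²

Solar declination: sin δ = sin ε · sin λ_s = sin 74.40° × sin 134.0° = 0.69284, so δ = +43.855°.
cos H₀ = −tan(+34.2°) tan(+43.855°) = -0.6530, H₀ = 2.2823 rad.
Bracket: H₀ sin φ sin δ + cos φ cos δ sin H₀ = 2.2823×0.56208×0.69284 + 0.82708×0.72109×0.75738 = 0.888800 + 0.451701 = 1.340501.
Inverse-square distance factor (a/d)² = 0.9538² = 0.909734.
Q̄ = (S₀/π) × 0.909734 × [bracket] = (1488/π) × 0.909734 × 1.340501 = 577.6 W/m².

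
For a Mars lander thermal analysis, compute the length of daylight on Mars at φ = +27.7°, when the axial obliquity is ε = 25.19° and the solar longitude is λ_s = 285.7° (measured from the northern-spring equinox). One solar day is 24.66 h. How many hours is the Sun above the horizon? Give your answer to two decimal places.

10.46 h

Solar declination: sin δ = sin ε · sin λ_s = sin 25.19° × sin 285.7° = -0.40974, so δ = -24.189°.
cos H₀ = −tan φ · tan δ = −tan(+27.7°) × tan(-24.189°) = 0.2358, so H₀ = 1.3327 rad = 76.36°.
Daylight = 2H₀/(2π) × 24.66 h = (1.3327/π) × 24.66 = 10.46 h.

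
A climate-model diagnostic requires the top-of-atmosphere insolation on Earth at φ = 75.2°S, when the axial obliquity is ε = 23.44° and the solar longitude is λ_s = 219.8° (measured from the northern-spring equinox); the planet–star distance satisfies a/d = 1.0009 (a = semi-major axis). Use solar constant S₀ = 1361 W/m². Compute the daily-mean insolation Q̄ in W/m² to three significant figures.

Q̄ ≈ 336 W/m²

Solar declination: sin δ = sin ε · sin λ_s = sin 23.44° × sin 219.8° = -0.25463, so δ = -14.752°.
cos H₀ = −tan(-75.2°) tan(-14.752°) = -0.9966, H₀ = 3.0588 rad.
Bracket: H₀ sin φ sin δ + cos φ cos δ sin H₀ = 3.0588×-0.96682×-0.25463 + 0.25545×0.96704×0.08266 = 0.753020 + 0.020420 = 0.773440.
Inverse-square distance factor (a/d)² = 1.0009² = 1.001801.
Q̄ = (S₀/π) × 1.001801 × [bracket] = (1361/π) × 1.001801 × 0.773440 = 335.7 W/m².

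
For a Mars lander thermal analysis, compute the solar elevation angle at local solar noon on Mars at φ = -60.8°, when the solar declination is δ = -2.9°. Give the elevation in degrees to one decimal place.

At local noon the hour angle is zero, so the zenith angle equals |φ − δ| = |-60.8° − (-2.900°)| = 57.900°.
Elevation = 90° − 57.900° = 32.1°.

32.1°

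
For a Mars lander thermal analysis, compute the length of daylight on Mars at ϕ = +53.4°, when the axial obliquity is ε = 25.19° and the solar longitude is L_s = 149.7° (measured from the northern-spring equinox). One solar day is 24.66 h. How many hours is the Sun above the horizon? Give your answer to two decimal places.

Solar declination: sin δ = sin ε · sin L_s = sin 25.19° × sin 149.7° = 0.21474, so δ = +12.400°.
cos h₀ = −tan ϕ · tan δ = −tan(+53.4°) × tan(+12.400°) = -0.2961, so h₀ = 1.8714 rad = 107.22°.
Daylight = 2h₀/(2π) × 24.66 h = (1.8714/π) × 24.66 = 14.69 h.

14.69 h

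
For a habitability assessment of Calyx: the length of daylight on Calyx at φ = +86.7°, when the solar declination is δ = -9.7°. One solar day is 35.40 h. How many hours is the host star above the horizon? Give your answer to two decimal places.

cos H₀ = −tan φ · tan δ = 2.9645 ≥ 1, so the host star never rises (polar night) and H₀ = 0.
Daylight = 2H₀/(2π) × 35.40 h = (0.0000/π) × 35.40 = 0.00 h.

0.00 h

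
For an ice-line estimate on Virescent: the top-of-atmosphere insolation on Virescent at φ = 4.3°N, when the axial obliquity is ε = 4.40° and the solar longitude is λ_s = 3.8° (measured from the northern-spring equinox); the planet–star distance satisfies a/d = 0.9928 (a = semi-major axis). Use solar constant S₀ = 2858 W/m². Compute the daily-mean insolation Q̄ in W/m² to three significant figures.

Solar declination: sin δ = sin ε · sin λ_s = sin 4.40° × sin 3.8° = 0.00508, so δ = +0.291°.
cos H₀ = −tan(+4.3°) tan(+0.291°) = -0.0004, H₀ = 1.5712 rad.
Bracket: H₀ sin φ sin δ + cos φ cos δ sin H₀ = 1.5712×0.07498×0.00508 + 0.99719×0.99999×1.00000 = 0.000598 + 0.997180 = 0.997778.
Inverse-square distance factor (a/d)² = 0.9928² = 0.985652.
Q̄ = (S₀/π) × 0.985652 × [bracket] = (2858/π) × 0.985652 × 0.997778 = 894.7 W/m².

Q̄ ≈ 895 W/m²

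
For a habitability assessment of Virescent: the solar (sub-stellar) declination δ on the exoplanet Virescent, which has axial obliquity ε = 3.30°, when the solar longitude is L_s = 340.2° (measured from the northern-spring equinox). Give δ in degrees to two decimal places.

δ = -1.12°

sin δ = sin ε · sin L_s = sin 3.30° × sin 340.2° = -0.019499.
δ = arcsin(-0.019499) = -1.12°.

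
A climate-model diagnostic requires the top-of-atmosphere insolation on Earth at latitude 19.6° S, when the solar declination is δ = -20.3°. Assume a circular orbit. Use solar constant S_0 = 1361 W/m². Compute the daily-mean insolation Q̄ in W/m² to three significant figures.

Q̄ ≈ 465 W/m²

cos h₀ = −tan(-19.6°) tan(-20.300°) = -0.1317, h₀ = 1.7029 rad.
Bracket: h₀ sin ϕ sin δ + cos ϕ cos δ sin h₀ = 1.7029×-0.33545×-0.34694 + 0.94206×0.93789×0.99129 = 0.198185 + 0.875853 = 1.074038.
Q̄ = (S_0/π) × [bracket] = (1361/π) × 1.074038 = 465.3 W/m².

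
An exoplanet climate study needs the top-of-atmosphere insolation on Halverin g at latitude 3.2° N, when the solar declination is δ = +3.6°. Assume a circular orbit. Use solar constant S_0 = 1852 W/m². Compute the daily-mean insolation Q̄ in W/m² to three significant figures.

cos h₀ = −tan(+3.2°) tan(+3.600°) = -0.0035, h₀ = 1.5743 rad.
Bracket: h₀ sin ϕ sin δ + cos ϕ cos δ sin h₀ = 1.5743×0.05582×0.06279 + 0.99844×0.99803×0.99999 = 0.005518 + 0.996463 = 1.001981.
Q̄ = (S_0/π) × [bracket] = (1852/π) × 1.001981 = 590.7 W/m².

Q̄ ≈ 591 W/m²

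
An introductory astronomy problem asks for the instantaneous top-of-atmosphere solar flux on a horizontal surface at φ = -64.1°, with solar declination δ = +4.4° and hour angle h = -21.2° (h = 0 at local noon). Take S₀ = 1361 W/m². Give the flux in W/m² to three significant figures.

459 W/m²

cos θ_z = sin φ sin δ + cos φ cos δ cos h = -0.069013 + 0.406040 = 0.337027.
Flux = S₀ · cos θ_z = 1361 × 0.337027 = 458.7 W/m².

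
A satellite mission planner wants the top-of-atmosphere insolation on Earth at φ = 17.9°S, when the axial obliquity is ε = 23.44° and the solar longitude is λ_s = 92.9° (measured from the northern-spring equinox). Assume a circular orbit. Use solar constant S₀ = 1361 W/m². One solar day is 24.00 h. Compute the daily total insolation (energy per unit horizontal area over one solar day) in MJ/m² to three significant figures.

Solar declination: sin δ = sin ε · sin λ_s = sin 23.44° × sin 92.9° = 0.39728, so δ = +23.408°.
cos H₀ = −tan(-17.9°) tan(+23.408°) = 0.1398, H₀ = 1.4305 rad.
Bracket: H₀ sin φ sin δ + cos φ cos δ sin H₀ = 1.4305×-0.30736×0.39728 + 0.95159×0.91770×0.99018 = -0.174675 + 0.864699 = 0.690024.
Q̄ = (S₀/π) × [bracket] = (1361/π) × 0.690024 = 298.93 W/m².
Daily total = Q̄ × 24.00 h × 3600 s/h = 298.93 × 24.00 × 3600 / 10⁶ = 25.83 MJ/m².

25.8 MJ/m²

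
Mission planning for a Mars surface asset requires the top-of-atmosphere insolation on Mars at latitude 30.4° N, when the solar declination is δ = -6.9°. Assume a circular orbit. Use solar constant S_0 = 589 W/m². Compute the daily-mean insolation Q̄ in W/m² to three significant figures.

Q̄ ≈ 143 W/m²

cos h₀ = −tan(+30.4°) tan(-6.900°) = 0.0710, h₀ = 1.4997 rad.
Bracket: h₀ sin ϕ sin δ + cos ϕ cos δ sin h₀ = 1.4997×0.50603×-0.12014 + 0.86251×0.99276×0.99748 = -0.091173 + 0.854108 = 0.762935.
Q̄ = (S_0/π) × [bracket] = (589/π) × 0.762935 = 143.0 W/m².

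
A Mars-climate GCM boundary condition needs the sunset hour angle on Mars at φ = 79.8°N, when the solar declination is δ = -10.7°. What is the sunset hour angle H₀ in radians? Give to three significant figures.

cos H₀ = −tan φ · tan δ = 1.0502 ≥ 1, so the Sun never rises (polar night) and H₀ = 0.

H₀ = 0.00 rad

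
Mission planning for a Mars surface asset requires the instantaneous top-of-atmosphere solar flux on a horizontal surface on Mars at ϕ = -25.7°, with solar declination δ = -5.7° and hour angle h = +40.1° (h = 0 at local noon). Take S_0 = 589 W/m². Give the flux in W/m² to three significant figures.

429 W/m²

cos θ_z = sin ϕ sin δ + cos ϕ cos δ cos h = 0.043071 + 0.685845 = 0.728916.
Flux = S_0 · cos θ_z = 589 × 0.728916 = 429.3 W/m².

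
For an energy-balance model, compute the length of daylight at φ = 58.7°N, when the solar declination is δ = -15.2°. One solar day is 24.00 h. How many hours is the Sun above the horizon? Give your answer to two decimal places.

cos H₀ = −tan φ · tan δ = −tan(+58.7°) × tan(-15.200°) = 0.4469, so H₀ = 1.1075 rad = 63.46°.
Daylight = 2H₀/(2π) × 24.00 h = (1.1075/π) × 24.00 = 8.46 h.

8.46 h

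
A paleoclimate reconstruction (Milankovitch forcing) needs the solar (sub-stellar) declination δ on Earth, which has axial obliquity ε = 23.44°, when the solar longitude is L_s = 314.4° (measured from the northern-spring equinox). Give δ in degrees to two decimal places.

δ = -16.51°

sin δ = sin ε · sin L_s = sin 23.44° × sin 314.4° = -0.284209.
δ = arcsin(-0.284209) = -16.51°.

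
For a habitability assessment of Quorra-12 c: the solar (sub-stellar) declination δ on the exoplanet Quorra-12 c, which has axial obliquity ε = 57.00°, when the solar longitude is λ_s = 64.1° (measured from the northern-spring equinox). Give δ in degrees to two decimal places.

δ = +48.98°

sin δ = sin ε · sin λ_s = sin 57.00° × sin 64.1° = 0.754433.
δ = arcsin(0.754433) = +48.98°.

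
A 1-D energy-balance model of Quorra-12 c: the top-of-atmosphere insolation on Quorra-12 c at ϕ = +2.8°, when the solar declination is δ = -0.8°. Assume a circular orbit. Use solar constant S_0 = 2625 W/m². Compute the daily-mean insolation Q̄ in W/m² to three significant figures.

cos h₀ = −tan(+2.8°) tan(-0.800°) = 0.0007, h₀ = 1.5701 rad.
Bracket: h₀ sin ϕ sin δ + cos ϕ cos δ sin h₀ = 1.5701×0.04885×-0.01396 + 0.99881×0.99990×1.00000 = -0.001071 + 0.998710 = 0.997639.
Q̄ = (S_0/π) × [bracket] = (2625/π) × 0.997639 = 833.6 W/m².

Q̄ ≈ 834 W/m²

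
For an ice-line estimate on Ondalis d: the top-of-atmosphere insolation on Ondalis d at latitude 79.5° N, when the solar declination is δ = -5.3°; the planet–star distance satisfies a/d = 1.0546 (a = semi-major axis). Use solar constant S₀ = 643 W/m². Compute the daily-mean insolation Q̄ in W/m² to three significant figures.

cos H₀ = −tan(+79.5°) tan(-5.300°) = 0.5005, H₀ = 1.0466 rad.
Bracket: H₀ sin φ sin δ + cos φ cos δ sin H₀ = 1.0466×0.98325×-0.09237 + 0.18224×0.99572×0.86572 = -0.095055 + 0.157094 = 0.062039.
Inverse-square distance factor (a/d)² = 1.0546² = 1.112181.
Q̄ = (S₀/π) × 1.112181 × [bracket] = (643/π) × 1.112181 × 0.062039 = 14.12 W/m².

Q̄ ≈ 14.1 W/m²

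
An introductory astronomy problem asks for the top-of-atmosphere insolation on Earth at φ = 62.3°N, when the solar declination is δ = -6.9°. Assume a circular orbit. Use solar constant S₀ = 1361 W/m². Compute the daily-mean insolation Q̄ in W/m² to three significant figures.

cos H₀ = −tan(+62.3°) tan(-6.900°) = 0.2305, H₀ = 1.3382 rad.
Bracket: H₀ sin φ sin δ + cos φ cos δ sin H₀ = 1.3382×0.88539×-0.12014 + 0.46484×0.99276×0.97307 = -0.142345 + 0.449047 = 0.306702.
Q̄ = (S₀/π) × [bracket] = (1361/π) × 0.306702 = 132.9 W/m².

Q̄ ≈ 133 W/m²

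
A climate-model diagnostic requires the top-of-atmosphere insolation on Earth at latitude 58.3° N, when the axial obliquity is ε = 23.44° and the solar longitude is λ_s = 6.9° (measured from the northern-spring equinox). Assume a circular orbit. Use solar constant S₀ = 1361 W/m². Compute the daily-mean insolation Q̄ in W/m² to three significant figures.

Solar declination: sin δ = sin ε · sin λ_s = sin 23.44° × sin 6.9° = 0.04779, so δ = +2.739°.
cos H₀ = −tan(+58.3°) tan(+2.739°) = -0.0775, H₀ = 1.6483 rad.
Bracket: H₀ sin φ sin δ + cos φ cos δ sin H₀ = 1.6483×0.85081×0.04779 + 0.52547×0.99886×0.99700 = 0.067020 + 0.523296 = 0.590316.
Q̄ = (S₀/π) × [bracket] = (1361/π) × 0.590316 = 255.7 W/m².

Q̄ ≈ 256 W/m²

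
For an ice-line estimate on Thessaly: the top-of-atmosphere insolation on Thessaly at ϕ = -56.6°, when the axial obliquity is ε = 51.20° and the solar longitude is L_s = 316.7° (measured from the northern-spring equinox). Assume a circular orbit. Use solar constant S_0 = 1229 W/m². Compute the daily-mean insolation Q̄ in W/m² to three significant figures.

Q̄ ≈ 550 W/m²

Solar declination: sin δ = sin ε · sin L_s = sin 51.20° × sin 316.7° = -0.53448, so δ = -32.309°.
cos h₀ = −tan(-56.6°) tan(-32.309°) = -0.9591, h₀ = 2.8545 rad.
Bracket: h₀ sin ϕ sin δ + cos ϕ cos δ sin h₀ = 2.8545×-0.83485×-0.53448 + 0.55048×0.84518×0.28316 = 1.273708 + 0.131742 = 1.405450.
Q̄ = (S_0/π) × [bracket] = (1229/π) × 1.405450 = 549.8 W/m².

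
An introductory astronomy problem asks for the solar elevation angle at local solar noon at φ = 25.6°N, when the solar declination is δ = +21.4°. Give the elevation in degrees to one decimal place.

85.8°

At local noon the hour angle is zero, so the zenith angle equals |φ − δ| = |+25.6° − (+21.400°)| = 4.200°.
Elevation = 90° − 4.200° = 85.8°.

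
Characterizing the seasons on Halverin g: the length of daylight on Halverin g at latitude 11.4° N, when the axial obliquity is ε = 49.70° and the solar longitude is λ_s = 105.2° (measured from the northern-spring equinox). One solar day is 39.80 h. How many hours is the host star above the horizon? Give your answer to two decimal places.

Solar declination: sin δ = sin ε · sin λ_s = sin 49.70° × sin 105.2° = 0.73599, so δ = +47.391°.
cos H₀ = −tan φ · tan δ = −tan(+11.4°) × tan(+47.391°) = -0.2192, so H₀ = 1.7918 rad = 102.66°.
Daylight = 2H₀/(2π) × 39.80 h = (1.7918/π) × 39.80 = 22.70 h.

22.70 h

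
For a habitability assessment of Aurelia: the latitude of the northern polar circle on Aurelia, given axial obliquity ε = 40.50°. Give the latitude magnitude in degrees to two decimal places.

49.50°

The polar circle is the lowest latitude that experiences at least one full rotation of continuous daylight at the northern-summer solstice; it lies at |ϕ| = 90° − ε = 90° − 40.50° = 49.50°.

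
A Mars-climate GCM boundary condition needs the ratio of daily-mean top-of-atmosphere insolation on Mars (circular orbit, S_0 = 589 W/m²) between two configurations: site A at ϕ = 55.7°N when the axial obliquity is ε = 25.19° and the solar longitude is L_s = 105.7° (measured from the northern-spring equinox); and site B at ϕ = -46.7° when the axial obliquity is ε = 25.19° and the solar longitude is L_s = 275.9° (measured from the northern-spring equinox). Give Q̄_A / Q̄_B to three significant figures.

Q̄_A / Q̄_B ≈ 0.982

— Configuration A (ϕ=+55.7°):
Solar declination: sin δ = sin ε · sin L_s = sin 25.19° × sin 105.7° = 0.40974, so δ = +24.189°.
cos h₀ = −tan(+55.7°) tan(+24.189°) = -0.6585, h₀ = 2.2896 rad.
Bracket: h₀ sin ϕ sin δ + cos ϕ cos δ sin h₀ = 2.2896×0.82610×0.40974 + 0.56353×0.91220×0.75260 = 0.774998 + 0.386876 = 1.161874.
Q̄ = (S_0/π) × [bracket] = (589/π) × 1.161874 = 217.83 W/m².
— Configuration B (ϕ=-46.7°):
Solar declination: sin δ = sin ε · sin L_s = sin 25.19° × sin 275.9° = -0.42337, so δ = -25.047°.
cos h₀ = −tan(-46.7°) tan(-25.047°) = -0.4959, h₀ = 2.0897 rad.
Bracket: h₀ sin ϕ sin δ + cos ϕ cos δ sin h₀ = 2.0897×-0.72777×-0.42337 + 0.68582×0.90596×0.86838 = 0.643870 + 0.539547 = 1.183417.
Q̄ = (S_0/π) × [bracket] = (589/π) × 1.183417 = 221.87 W/m².
Ratio Q̄_A / Q̄_B = 217.83 / 221.87 = 0.9818.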